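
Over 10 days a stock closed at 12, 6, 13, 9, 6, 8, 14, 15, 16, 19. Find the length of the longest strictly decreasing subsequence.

3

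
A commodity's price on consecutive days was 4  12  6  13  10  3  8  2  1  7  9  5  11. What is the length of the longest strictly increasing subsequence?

Track the smallest tail for each achievable length (strict):
4 → extends → [4]
12 → extends → [4, 12]
6 → replaces 12 → [4, 6]
13 → extends → [4, 6, 13]
10 → replaces 13 → [4, 6, 10]
3 → replaces 4 → [3, 6, 10]
8 → replaces 10 → [3, 6, 8]
2 → replaces 3 → [2, 6, 8]
1 → replaces 2 → [1, 6, 8]
7 → replaces 8 → [1, 6, 7]
9 → extends → [1, 6, 7, 9]
5 → replaces 6 → [1, 5, 7, 9]
11 → extends → [1, 5, 7, 9, 11]
Five tails, so the longest strictly increasing subsequence has length 5 (e.g. 4, 6, 8, 9, 11).

5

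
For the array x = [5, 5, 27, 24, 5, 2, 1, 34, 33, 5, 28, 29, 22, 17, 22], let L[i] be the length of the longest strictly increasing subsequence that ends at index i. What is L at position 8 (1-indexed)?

3

dp[i] = 1 + max{dp[j] : j<i, x[j]<x[i]} (or 1 if no such j):
i:      1  2  3  4  5  6  7  8  9 10 11 12 13 14 15
x[i]:   5  5 27 24  5  2  1 34 33  5 28 29 22 17 22
dp:     1  1  2  2  1  1  1  3  3  2  3  4  3  3  4
At index 8 the value is 3.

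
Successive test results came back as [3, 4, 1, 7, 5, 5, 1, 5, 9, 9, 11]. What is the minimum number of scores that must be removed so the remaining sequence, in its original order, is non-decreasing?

3

Fewest deletions = n − (longest non-decreasing subsequence).
i:      1  2  3  4  5  6  7  8  9 10 11
a[i]:   3  4  1  7  5  5  1  5  9  9 11
dp:     1  2  1  3  3  4  2  5  6  7  8
max dp = 8, so deletions = 11 − 8 = 3.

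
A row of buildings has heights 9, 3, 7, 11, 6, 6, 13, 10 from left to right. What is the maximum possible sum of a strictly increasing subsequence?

Let S[i] be the best sum of a strictly increasing subsequence ending at i:
i:      1  2  3  4  5  6  7  8
a[i]:   9  3  7 11  6  6 13 10
S:      9  3 10 21  9  9 34 20
Maximum is 34 (e.g. 3 + 7 + 11 + 13).

34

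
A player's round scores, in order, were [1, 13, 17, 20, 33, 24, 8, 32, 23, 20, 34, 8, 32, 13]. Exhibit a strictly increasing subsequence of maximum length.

Patience tails give the LIS length; then backtrack through the dp parents:
1 → extends → [1]
13 → extends → [1, 13]
17 → extends → [1, 13, 17]
20 → extends → [1, 13, 17, 20]
33 → extends → [1, 13, 17, 20, 33]
24 → replaces 33 → [1, 13, 17, 20, 24]
8 → replaces 13 → [1, 8, 17, 20, 24]
32 → extends → [1, 8, 17, 20, 24, 32]
23 → replaces 24 → [1, 8, 17, 20, 23, 32]
20 → already a tail → [1, 8, 17, 20, 23, 32]
34 → extends → [1, 8, 17, 20, 23, 32, 34]
8 → already a tail → [1, 8, 17, 20, 23, 32, 34]
32 → already a tail → [1, 8, 17, 20, 23, 32, 34]
13 → replaces 17 → [1, 8, 13, 20, 23, 32, 34]
Length 7; one witness is 1, 13, 17, 20, 24, 32, 34.

1, 13, 17, 20, 24, 32, 34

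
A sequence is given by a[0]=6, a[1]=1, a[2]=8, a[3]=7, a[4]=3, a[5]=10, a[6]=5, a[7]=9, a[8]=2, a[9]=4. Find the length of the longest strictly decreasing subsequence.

4

Negate each value so 'decreasing' becomes 'increasing', then run patience tails on the negated sequence:
-6 → extends → [-6]
-1 → extends → [-6, -1]
-8 → replaces -6 → [-8, -1]
-7 → replaces -1 → [-8, -7]
-3 → extends → [-8, -7, -3]
-10 → replaces -8 → [-10, -7, -3]
-5 → replaces -3 → [-10, -7, -5]
-9 → replaces -7 → [-10, -9, -5]
-2 → extends → [-10, -9, -5, -2]
-4 → replaces -2 → [-10, -9, -5, -4]
Four tails, so the longest strictly decreasing subsequence of the original has length 4.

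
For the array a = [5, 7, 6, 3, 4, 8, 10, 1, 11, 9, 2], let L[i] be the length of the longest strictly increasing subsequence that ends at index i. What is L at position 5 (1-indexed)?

2

dp[i] = 1 + max{dp[j] : j<i, a[j]<a[i]} (or 1 if no such j):
i:      1  2  3  4  5  6  7  8  9 10 11
a[i]:   5  7  6  3  4  8 10  1 11  9  2
dp:     1  2  2  1  2  3  4  1  5  4  2
At index 5 the value is 2.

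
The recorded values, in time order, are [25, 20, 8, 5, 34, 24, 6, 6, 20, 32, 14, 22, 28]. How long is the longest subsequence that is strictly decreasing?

Let dp[i] be the longest strictly decreasing subsequence ending at i:
i:      1  2  3  4  5  6  7  8  9 10 11 12 13
a[i]:  25 20  8  5 34 24  6  6 20 32 14 22 28
dp:     1  2  3  4  1  2  4  4  3  2  4  3  3
Maximum is 4.

4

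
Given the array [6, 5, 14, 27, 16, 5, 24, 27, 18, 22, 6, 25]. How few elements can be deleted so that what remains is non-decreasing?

6

Fewest deletions = n − (longest non-decreasing subsequence).
Patience tails:
6 → extends → [6]
5 → replaces 6 → [5]
14 → extends → [5, 14]
27 → extends → [5, 14, 27]
16 → replaces 27 → [5, 14, 16]
5 → replaces 14 → [5, 5, 16]
24 → extends → [5, 5, 16, 24]
27 → extends → [5, 5, 16, 24, 27]
18 → replaces 24 → [5, 5, 16, 18, 27]
22 → replaces 27 → [5, 5, 16, 18, 22]
6 → replaces 16 → [5, 5, 6, 18, 22]
25 → extends → [5, 5, 6, 18, 22, 25]
Longest non-decreasing subsequence has length 6, so deletions = 12 − 6 = 6.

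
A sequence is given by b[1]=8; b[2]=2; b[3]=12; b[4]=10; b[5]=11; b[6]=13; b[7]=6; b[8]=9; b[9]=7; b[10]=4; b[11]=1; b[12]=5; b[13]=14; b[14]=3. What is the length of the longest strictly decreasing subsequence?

6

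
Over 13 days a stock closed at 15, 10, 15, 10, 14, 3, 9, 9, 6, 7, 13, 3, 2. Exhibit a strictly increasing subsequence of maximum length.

Patience tails give the LIS length; then backtrack through the dp parents:
15 → extends → [15]
10 → replaces 15 → [10]
15 → extends → [10, 15]
10 → already a tail → [10, 15]
14 → replaces 15 → [10, 14]
3 → replaces 10 → [3, 14]
9 → replaces 14 → [3, 9]
9 → already a tail → [3, 9]
6 → replaces 9 → [3, 6]
7 → extends → [3, 6, 7]
13 → extends → [3, 6, 7, 13]
3 → already a tail → [3, 6, 7, 13]
2 → replaces 3 → [2, 6, 7, 13]
Length 4; one witness is 3, 6, 7, 13.

3, 6, 7, 13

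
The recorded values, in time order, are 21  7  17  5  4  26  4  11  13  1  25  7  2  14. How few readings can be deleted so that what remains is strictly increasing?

10

Fewest deletions = n − (longest strictly increasing subsequence).
i:      1  2  3  4  5  6  7  8  9 10 11 12 13 14
a[i]:  21  7 17  5  4 26  4 11 13  1 25  7  2 14
dp:     1  1  2  1  1  3  1  2  3  1  4  2  2  4
max dp = 4, so deletions = 14 − 4 = 10.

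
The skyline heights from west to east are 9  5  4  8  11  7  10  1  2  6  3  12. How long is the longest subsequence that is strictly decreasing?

5

Let dp[i] be the longest strictly decreasing subsequence ending at i:
i:      1  2  3  4  5  6  7  8  9 10 11 12
a[i]:   9  5  4  8 11  7 10  1  2  6  3 12
dp:     1  2  3  2  1  3  2  4  4  4  5  1
Maximum is 5.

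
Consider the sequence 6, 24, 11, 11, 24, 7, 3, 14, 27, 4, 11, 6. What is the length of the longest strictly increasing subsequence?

4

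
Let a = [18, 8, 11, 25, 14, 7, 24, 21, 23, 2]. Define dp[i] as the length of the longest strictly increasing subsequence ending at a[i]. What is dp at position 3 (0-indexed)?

3

dp[i] = 1 + max{dp[j] : j<i, a[j]<a[i]} (or 1 if no such j):
i:      0  1  2  3  4  5  6  7  8  9
a[i]:  18  8 11 25 14  7 24 21 23  2
dp:     1  1  2  3  3  1  4  4  5  1
At index 3 the value is 3.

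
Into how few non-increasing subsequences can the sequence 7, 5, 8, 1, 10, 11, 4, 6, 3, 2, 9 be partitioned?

4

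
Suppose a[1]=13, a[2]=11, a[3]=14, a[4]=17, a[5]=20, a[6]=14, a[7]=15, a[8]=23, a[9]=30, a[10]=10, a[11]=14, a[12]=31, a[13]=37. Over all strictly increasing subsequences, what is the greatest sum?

Let S[i] be the best sum of a strictly increasing subsequence ending at i:
i:       1   2   3   4   5   6   7   8   9  10  11  12  13
a[i]:   13  11  14  17  20  14  15  23  30  10  14  31  37
S:      13  11  27  44  64  27  42  87 117  10  27 148 185
Maximum is 185 (e.g. 13 + 14 + 17 + 20 + 23 + 30 + 31 + 37).

185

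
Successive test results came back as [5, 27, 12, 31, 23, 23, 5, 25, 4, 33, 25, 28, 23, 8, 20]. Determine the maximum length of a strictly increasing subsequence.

5

Let dp[i] be the length of the longest such subsequence ending at index i:
i:      1  2  3  4  5  6  7  8  9 10 11 12 13 14 15
a[i]:   5 27 12 31 23 23  5 25  4 33 25 28 23  8 20
dp:     1  2  2  3  3  3  1  4  1  5  4  5  3  2  3
Maximum dp value is 5.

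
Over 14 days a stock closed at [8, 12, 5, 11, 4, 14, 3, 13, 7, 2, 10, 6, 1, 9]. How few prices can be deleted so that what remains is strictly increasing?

11

Fewest deletions = n − (longest strictly increasing subsequence).
i:      1  2  3  4  5  6  7  8  9 10 11 12 13 14
a[i]:   8 12  5 11  4 14  3 13  7  2 10  6  1  9
dp:     1  2  1  2  1  3  1  3  2  1  3  2  1  3
max dp = 3, so deletions = 14 − 3 = 11.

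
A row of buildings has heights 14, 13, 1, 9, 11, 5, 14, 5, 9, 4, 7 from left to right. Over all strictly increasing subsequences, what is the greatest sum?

35

Let S[i] be the best sum of a strictly increasing subsequence ending at i:
i:      1  2  3  4  5  6  7  8  9 10 11
a[i]:  14 13  1  9 11  5 14  5  9  4  7
S:     14 13  1 10 21  6 35  6 15  5 13
Maximum is 35 (e.g. 1 + 9 + 11 + 14).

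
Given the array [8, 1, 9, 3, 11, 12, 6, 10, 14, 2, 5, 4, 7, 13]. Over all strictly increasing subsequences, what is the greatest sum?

54

Let S[i] be the best sum of a strictly increasing subsequence ending at i:
i:      1  2  3  4  5  6  7  8  9 10 11 12 13 14
a[i]:   8  1  9  3 11 12  6 10 14  2  5  4  7 13
S:      8  1 17  4 28 40 10 27 54  3  9  8 17 53
Maximum is 54 (e.g. 8 + 9 + 11 + 12 + 14).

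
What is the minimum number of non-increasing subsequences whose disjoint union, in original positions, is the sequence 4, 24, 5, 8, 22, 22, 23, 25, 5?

6

The minimum number of non-increasing subsequences covering a sequence equals the length of its longest strictly increasing subsequence.
LIS length is 6 (e.g. 4, 5, 8, 22, 23, 25), so 6 piles are needed.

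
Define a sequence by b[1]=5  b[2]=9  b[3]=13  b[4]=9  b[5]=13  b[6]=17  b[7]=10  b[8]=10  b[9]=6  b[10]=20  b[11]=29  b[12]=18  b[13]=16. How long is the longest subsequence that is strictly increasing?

Track the smallest tail for each achievable length (strict):
5 → extends → [5]
9 → extends → [5, 9]
13 → extends → [5, 9, 13]
9 → already a tail → [5, 9, 13]
13 → already a tail → [5, 9, 13]
17 → extends → [5, 9, 13, 17]
10 → replaces 13 → [5, 9, 10, 17]
10 → already a tail → [5, 9, 10, 17]
6 → replaces 9 → [5, 6, 10, 17]
20 → extends → [5, 6, 10, 17, 20]
29 → extends → [5, 6, 10, 17, 20, 29]
18 → replaces 20 → [5, 6, 10, 17, 18, 29]
16 → replaces 17 → [5, 6, 10, 16, 18, 29]
Six tails, so the longest strictly increasing subsequence has length 6 (e.g. 5, 9, 13, 17, 20, 29).

6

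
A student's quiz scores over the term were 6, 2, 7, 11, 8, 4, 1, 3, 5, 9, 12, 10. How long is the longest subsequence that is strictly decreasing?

Negate each value so 'decreasing' becomes 'increasing', then run patience tails on the negated sequence:
-6 → extends → [-6]
-2 → extends → [-6, -2]
-7 → replaces -6 → [-7, -2]
-11 → replaces -7 → [-11, -2]
-8 → replaces -2 → [-11, -8]
-4 → extends → [-11, -8, -4]
-1 → extends → [-11, -8, -4, -1]
-3 → replaces -1 → [-11, -8, -4, -3]
-5 → replaces -4 → [-11, -8, -5, -3]
-9 → replaces -8 → [-11, -9, -5, -3]
-12 → replaces -11 → [-12, -9, -5, -3]
-10 → replaces -9 → [-12, -10, -5, -3]
Four tails, so the longest strictly decreasing subsequence of the original has length 4.

4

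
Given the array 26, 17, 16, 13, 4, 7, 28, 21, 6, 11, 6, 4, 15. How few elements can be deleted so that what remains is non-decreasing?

Fewest deletions = n − (longest non-decreasing subsequence).
Patience tails:
26 → extends → [26]
17 → replaces 26 → [17]
16 → replaces 17 → [16]
13 → replaces 16 → [13]
4 → replaces 13 → [4]
7 → extends → [4, 7]
28 → extends → [4, 7, 28]
21 → replaces 28 → [4, 7, 21]
6 → replaces 7 → [4, 6, 21]
11 → replaces 21 → [4, 6, 11]
6 → replaces 11 → [4, 6, 6]
4 → replaces 6 → [4, 4, 6]
15 → extends → [4, 4, 6, 15]
Longest non-decreasing subsequence has length 4, so deletions = 13 − 4 = 9.

9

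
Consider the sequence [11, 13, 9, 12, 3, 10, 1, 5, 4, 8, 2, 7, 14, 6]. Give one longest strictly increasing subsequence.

Patience tails give the LIS length; then backtrack through the dp parents:
11 → extends → [11]
13 → extends → [11, 13]
9 → replaces 11 → [9, 13]
12 → replaces 13 → [9, 12]
3 → replaces 9 → [3, 12]
10 → replaces 12 → [3, 10]
1 → replaces 3 → [1, 10]
5 → replaces 10 → [1, 5]
4 → replaces 5 → [1, 4]
8 → extends → [1, 4, 8]
2 → replaces 4 → [1, 2, 8]
7 → replaces 8 → [1, 2, 7]
14 → extends → [1, 2, 7, 14]
6 → replaces 7 → [1, 2, 6, 14]
Length 4; one witness is 3, 5, 8, 14.

3, 5, 8, 14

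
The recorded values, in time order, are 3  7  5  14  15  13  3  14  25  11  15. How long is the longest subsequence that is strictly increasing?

5

Track the smallest tail for each achievable length (strict):
3 → extends → [3]
7 → extends → [3, 7]
5 → replaces 7 → [3, 5]
14 → extends → [3, 5, 14]
15 → extends → [3, 5, 14, 15]
13 → replaces 14 → [3, 5, 13, 15]
3 → already a tail → [3, 5, 13, 15]
14 → replaces 15 → [3, 5, 13, 14]
25 → extends → [3, 5, 13, 14, 25]
11 → replaces 13 → [3, 5, 11, 14, 25]
15 → replaces 25 → [3, 5, 11, 14, 15]
Five tails, so the longest strictly increasing subsequence has length 5 (e.g. 3, 7, 14, 15, 25).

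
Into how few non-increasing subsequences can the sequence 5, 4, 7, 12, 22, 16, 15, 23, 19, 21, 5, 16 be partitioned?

6

The minimum number of non-increasing subsequences covering a sequence equals the length of its longest strictly increasing subsequence.
LIS length is 6 (e.g. 5, 7, 12, 16, 19, 21), so 6 piles are needed.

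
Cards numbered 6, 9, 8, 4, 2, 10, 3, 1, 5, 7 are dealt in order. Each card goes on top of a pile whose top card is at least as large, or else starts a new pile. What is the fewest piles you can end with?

4

The minimum number of non-increasing subsequences covering a sequence equals the length of its longest strictly increasing subsequence.
LIS length is 4 (e.g. 2, 3, 5, 7), so 4 piles are needed.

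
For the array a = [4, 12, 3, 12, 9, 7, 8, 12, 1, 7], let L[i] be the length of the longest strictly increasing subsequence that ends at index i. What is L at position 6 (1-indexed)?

dp[i] = 1 + max{dp[j] : j<i, a[j]<a[i]} (or 1 if no such j):
i:      1  2  3  4  5  6  7  8  9 10
a[i]:   4 12  3 12  9  7  8 12  1  7
dp:     1  2  1  2  2  2  3  4  1  2
At index 6 the value is 2.

2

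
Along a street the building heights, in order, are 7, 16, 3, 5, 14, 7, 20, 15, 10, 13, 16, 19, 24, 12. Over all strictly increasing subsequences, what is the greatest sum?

Let S[i] be the best sum of a strictly increasing subsequence ending at i:
i:      1  2  3  4  5  6  7  8  9 10 11 12 13 14
a[i]:   7 16  3  5 14  7 20 15 10 13 16 19 24 12
S:      7 23  3  8 22 15 43 37 25 38 54 73 97 37
Maximum is 97 (e.g. 3 + 5 + 7 + 10 + 13 + 16 + 19 + 24).

97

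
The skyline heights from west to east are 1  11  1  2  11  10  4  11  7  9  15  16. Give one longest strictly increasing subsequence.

1, 2, 4, 7, 9, 15, 16

Patience tails give the LIS length; then backtrack through the dp parents:
1 → extends → [1]
11 → extends → [1, 11]
1 → already a tail → [1, 11]
2 → replaces 11 → [1, 2]
11 → extends → [1, 2, 11]
10 → replaces 11 → [1, 2, 10]
4 → replaces 10 → [1, 2, 4]
11 → extends → [1, 2, 4, 11]
7 → replaces 11 → [1, 2, 4, 7]
9 → extends → [1, 2, 4, 7, 9]
15 → extends → [1, 2, 4, 7, 9, 15]
16 → extends → [1, 2, 4, 7, 9, 15, 16]
Length 7; one witness is 1, 2, 4, 7, 9, 15, 16.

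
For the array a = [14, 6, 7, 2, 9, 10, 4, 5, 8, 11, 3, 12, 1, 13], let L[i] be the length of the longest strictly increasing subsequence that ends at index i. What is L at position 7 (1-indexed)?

2

dp[i] = 1 + max{dp[j] : j<i, a[j]<a[i]} (or 1 if no such j):
i:      1  2  3  4  5  6  7  8  9 10 11 12 13 14
a[i]:  14  6  7  2  9 10  4  5  8 11  3 12  1 13
dp:     1  1  2  1  3  4  2  3  4  5  2  6  1  7
At index 7 the value is 2.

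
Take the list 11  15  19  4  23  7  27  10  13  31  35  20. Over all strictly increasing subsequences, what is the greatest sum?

161

Let S[i] be the best sum of a strictly increasing subsequence ending at i:
i:       1   2   3   4   5   6   7   8   9  10  11  12
a[i]:   11  15  19   4  23   7  27  10  13  31  35  20
S:      11  26  45   4  68  11  95  21  34 126 161  65
Maximum is 161 (e.g. 11 + 15 + 19 + 23 + 27 + 31 + 35).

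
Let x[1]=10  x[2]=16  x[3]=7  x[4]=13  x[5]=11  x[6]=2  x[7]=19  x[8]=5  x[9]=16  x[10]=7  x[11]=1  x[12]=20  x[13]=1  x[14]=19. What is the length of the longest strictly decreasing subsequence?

Let dp[i] be the longest strictly decreasing subsequence ending at i:
i:      1  2  3  4  5  6  7  8  9 10 11 12 13 14
x[i]:  10 16  7 13 11  2 19  5 16  7  1 20  1 19
dp:     1  1  2  2  3  4  1  4  2  4  5  1  5  2
Maximum is 5.

5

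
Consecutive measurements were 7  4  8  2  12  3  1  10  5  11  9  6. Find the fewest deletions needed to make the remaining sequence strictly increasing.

8

Fewest deletions = n − (longest strictly increasing subsequence).
i:      1  2  3  4  5  6  7  8  9 10 11 12
a[i]:   7  4  8  2 12  3  1 10  5 11  9  6
dp:     1  1  2  1  3  2  1  3  3  4  4  4
max dp = 4, so deletions = 12 − 4 = 8.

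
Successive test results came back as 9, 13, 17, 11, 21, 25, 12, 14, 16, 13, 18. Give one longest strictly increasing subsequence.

9, 11, 12, 14, 16, 18

Patience tails give the LIS length; then backtrack through the dp parents:
9 → extends → [9]
13 → extends → [9, 13]
17 → extends → [9, 13, 17]
11 → replaces 13 → [9, 11, 17]
21 → extends → [9, 11, 17, 21]
25 → extends → [9, 11, 17, 21, 25]
12 → replaces 17 → [9, 11, 12, 21, 25]
14 → replaces 21 → [9, 11, 12, 14, 25]
16 → replaces 25 → [9, 11, 12, 14, 16]
13 → replaces 14 → [9, 11, 12, 13, 16]
18 → extends → [9, 11, 12, 13, 16, 18]
Length 6; one witness is 9, 11, 12, 14, 16, 18.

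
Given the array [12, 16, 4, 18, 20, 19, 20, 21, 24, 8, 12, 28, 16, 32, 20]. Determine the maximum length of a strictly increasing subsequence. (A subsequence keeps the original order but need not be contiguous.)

9

Track the smallest tail for each achievable length (strict):
12 → extends → [12]
16 → extends → [12, 16]
4 → replaces 12 → [4, 16]
18 → extends → [4, 16, 18]
20 → extends → [4, 16, 18, 20]
19 → replaces 20 → [4, 16, 18, 19]
20 → extends → [4, 16, 18, 19, 20]
21 → extends → [4, 16, 18, 19, 20, 21]
24 → extends → [4, 16, 18, 19, 20, 21, 24]
8 → replaces 16 → [4, 8, 18, 19, 20, 21, 24]
12 → replaces 18 → [4, 8, 12, 19, 20, 21, 24]
28 → extends → [4, 8, 12, 19, 20, 21, 24, 28]
16 → replaces 19 → [4, 8, 12, 16, 20, 21, 24, 28]
32 → extends → [4, 8, 12, 16, 20, 21, 24, 28, 32]
20 → already a tail → [4, 8, 12, 16, 20, 21, 24, 28, 32]
Nine tails, so the longest strictly increasing subsequence has length 9 (e.g. 12, 16, 18, 19, 20, 21, 24, 28, 32).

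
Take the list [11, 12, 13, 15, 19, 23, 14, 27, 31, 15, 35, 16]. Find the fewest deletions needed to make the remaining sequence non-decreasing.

3

Fewest deletions = n − (longest non-decreasing subsequence).
i:      1  2  3  4  5  6  7  8  9 10 11 12
a[i]:  11 12 13 15 19 23 14 27 31 15 35 16
dp:     1  2  3  4  5  6  4  7  8  5  9  6
max dp = 9, so deletions = 12 − 9 = 3.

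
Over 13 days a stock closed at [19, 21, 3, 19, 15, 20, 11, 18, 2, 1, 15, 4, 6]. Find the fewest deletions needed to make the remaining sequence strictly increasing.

10

Fewest deletions = n − (longest strictly increasing subsequence).
Patience tails:
19 → extends → [19]
21 → extends → [19, 21]
3 → replaces 19 → [3, 21]
19 → replaces 21 → [3, 19]
15 → replaces 19 → [3, 15]
20 → extends → [3, 15, 20]
11 → replaces 15 → [3, 11, 20]
18 → replaces 20 → [3, 11, 18]
2 → replaces 3 → [2, 11, 18]
1 → replaces 2 → [1, 11, 18]
15 → replaces 18 → [1, 11, 15]
4 → replaces 11 → [1, 4, 15]
6 → replaces 15 → [1, 4, 6]
Longest strictly increasing subsequence has length 3, so deletions = 13 − 3 = 10.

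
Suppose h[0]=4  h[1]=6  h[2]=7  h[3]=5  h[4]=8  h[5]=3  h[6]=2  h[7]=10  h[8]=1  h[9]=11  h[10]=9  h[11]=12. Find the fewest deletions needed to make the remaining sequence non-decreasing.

Fewest deletions = n − (longest non-decreasing subsequence).
Patience tails:
4 → extends → [4]
6 → extends → [4, 6]
7 → extends → [4, 6, 7]
5 → replaces 6 → [4, 5, 7]
8 → extends → [4, 5, 7, 8]
3 → replaces 4 → [3, 5, 7, 8]
2 → replaces 3 → [2, 5, 7, 8]
10 → extends → [2, 5, 7, 8, 10]
1 → replaces 2 → [1, 5, 7, 8, 10]
11 → extends → [1, 5, 7, 8, 10, 11]
9 → replaces 10 → [1, 5, 7, 8, 9, 11]
12 → extends → [1, 5, 7, 8, 9, 11, 12]
Longest non-decreasing subsequence has length 7, so deletions = 12 − 7 = 5.

5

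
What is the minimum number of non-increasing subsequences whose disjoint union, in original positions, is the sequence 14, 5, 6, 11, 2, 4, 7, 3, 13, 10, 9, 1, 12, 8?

The minimum number of non-increasing subsequences covering a sequence equals the length of its longest strictly increasing subsequence.
LIS length is 5 (e.g. 5, 6, 7, 10, 12), so 5 piles are needed.

5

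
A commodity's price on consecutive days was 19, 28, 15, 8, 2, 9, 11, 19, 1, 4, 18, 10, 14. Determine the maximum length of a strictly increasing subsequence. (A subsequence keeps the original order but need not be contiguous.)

Track the smallest tail for each achievable length (strict):
19 → extends → [19]
28 → extends → [19, 28]
15 → replaces 19 → [15, 28]
8 → replaces 15 → [8, 28]
2 → replaces 8 → [2, 28]
9 → replaces 28 → [2, 9]
11 → extends → [2, 9, 11]
19 → extends → [2, 9, 11, 19]
1 → replaces 2 → [1, 9, 11, 19]
4 → replaces 9 → [1, 4, 11, 19]
18 → replaces 19 → [1, 4, 11, 18]
10 → replaces 11 → [1, 4, 10, 18]
14 → replaces 18 → [1, 4, 10, 14]
Four tails, so the longest strictly increasing subsequence has length 4 (e.g. 8, 9, 11, 19).

4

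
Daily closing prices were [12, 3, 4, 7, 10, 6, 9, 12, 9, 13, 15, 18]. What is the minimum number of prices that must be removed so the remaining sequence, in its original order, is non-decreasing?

Fewest deletions = n − (longest non-decreasing subsequence).
i:      1  2  3  4  5  6  7  8  9 10 11 12
a[i]:  12  3  4  7 10  6  9 12  9 13 15 18
dp:     1  1  2  3  4  3  4  5  5  6  7  8
max dp = 8, so deletions = 12 − 8 = 4.

4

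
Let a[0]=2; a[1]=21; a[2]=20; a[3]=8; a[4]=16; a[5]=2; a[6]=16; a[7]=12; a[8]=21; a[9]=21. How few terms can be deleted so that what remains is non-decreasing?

Fewest deletions = n − (longest non-decreasing subsequence).
Patience tails:
2 → extends → [2]
21 → extends → [2, 21]
20 → replaces 21 → [2, 20]
8 → replaces 20 → [2, 8]
16 → extends → [2, 8, 16]
2 → replaces 8 → [2, 2, 16]
16 → extends → [2, 2, 16, 16]
12 → replaces 16 → [2, 2, 12, 16]
21 → extends → [2, 2, 12, 16, 21]
21 → extends → [2, 2, 12, 16, 21, 21]
Longest non-decreasing subsequence has length 6, so deletions = 10 − 6 = 4.

4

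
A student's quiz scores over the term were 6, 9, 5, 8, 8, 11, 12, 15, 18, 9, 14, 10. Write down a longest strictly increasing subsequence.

Patience tails give the LIS length; then backtrack through the dp parents:
6 → extends → [6]
9 → extends → [6, 9]
5 → replaces 6 → [5, 9]
8 → replaces 9 → [5, 8]
8 → already a tail → [5, 8]
11 → extends → [5, 8, 11]
12 → extends → [5, 8, 11, 12]
15 → extends → [5, 8, 11, 12, 15]
18 → extends → [5, 8, 11, 12, 15, 18]
9 → replaces 11 → [5, 8, 9, 12, 15, 18]
14 → replaces 15 → [5, 8, 9, 12, 14, 18]
10 → replaces 12 → [5, 8, 9, 10, 14, 18]
Length 6; one witness is 6, 9, 11, 12, 15, 18.

6, 9, 11, 12, 15, 18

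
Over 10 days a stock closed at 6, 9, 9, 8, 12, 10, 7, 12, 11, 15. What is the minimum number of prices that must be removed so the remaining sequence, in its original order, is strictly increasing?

5

Fewest deletions = n − (longest strictly increasing subsequence).
i:      1  2  3  4  5  6  7  8  9 10
a[i]:   6  9  9  8 12 10  7 12 11 15
dp:     1  2  2  2  3  3  2  4  4  5
max dp = 5, so deletions = 10 − 5 = 5.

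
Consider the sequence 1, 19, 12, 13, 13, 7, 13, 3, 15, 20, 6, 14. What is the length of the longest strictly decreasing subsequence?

Let dp[i] be the longest strictly decreasing subsequence ending at i:
i:      1  2  3  4  5  6  7  8  9 10 11 12
a[i]:   1 19 12 13 13  7 13  3 15 20  6 14
dp:     1  1  2  2  2  3  2  4  2  1  4  3
Maximum is 4.

4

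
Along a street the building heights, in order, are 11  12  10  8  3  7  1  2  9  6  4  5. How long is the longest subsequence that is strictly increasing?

Track the smallest tail for each achievable length (strict):
11 → extends → [11]
12 → extends → [11, 12]
10 → replaces 11 → [10, 12]
8 → replaces 10 → [8, 12]
3 → replaces 8 → [3, 12]
7 → replaces 12 → [3, 7]
1 → replaces 3 → [1, 7]
2 → replaces 7 → [1, 2]
9 → extends → [1, 2, 9]
6 → replaces 9 → [1, 2, 6]
4 → replaces 6 → [1, 2, 4]
5 → extends → [1, 2, 4, 5]
Four tails, so the longest strictly increasing subsequence has length 4 (e.g. 1, 2, 4, 5).

4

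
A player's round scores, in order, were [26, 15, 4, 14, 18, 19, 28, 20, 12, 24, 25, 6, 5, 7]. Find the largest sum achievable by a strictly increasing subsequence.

Let S[i] be the best sum of a strictly increasing subsequence ending at i:
i:       1   2   3   4   5   6   7   8   9  10  11  12  13  14
a[i]:   26  15   4  14  18  19  28  20  12  24  25   6   5   7
S:      26  15   4  18  36  55  83  75  16  99 124  10   9  17
Maximum is 124 (e.g. 4 + 14 + 18 + 19 + 20 + 24 + 25).

124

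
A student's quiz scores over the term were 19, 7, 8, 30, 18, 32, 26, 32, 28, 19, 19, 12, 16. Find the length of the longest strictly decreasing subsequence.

4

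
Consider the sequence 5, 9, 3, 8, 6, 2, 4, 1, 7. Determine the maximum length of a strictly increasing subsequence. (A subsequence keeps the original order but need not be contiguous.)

3

Let dp[i] be the length of the longest such subsequence ending at index i:
i:     1 2 3 4 5 6 7 8 9
a[i]:  5 9 3 8 6 2 4 1 7
dp:    1 2 1 2 2 1 2 1 3
Maximum dp value is 3.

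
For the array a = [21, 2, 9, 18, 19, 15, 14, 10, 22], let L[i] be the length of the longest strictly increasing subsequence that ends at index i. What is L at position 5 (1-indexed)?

4

dp[i] = 1 + max{dp[j] : j<i, a[j]<a[i]} (or 1 if no such j):
i:      1  2  3  4  5  6  7  8  9
a[i]:  21  2  9 18 19 15 14 10 22
dp:     1  1  2  3  4  3  3  3  5
At index 5 the value is 4.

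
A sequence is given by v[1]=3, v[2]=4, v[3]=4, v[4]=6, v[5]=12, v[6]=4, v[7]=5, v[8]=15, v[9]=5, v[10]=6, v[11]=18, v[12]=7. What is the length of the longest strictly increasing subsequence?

6

Track the smallest tail for each achievable length (strict):
3 → extends → [3]
4 → extends → [3, 4]
4 → already a tail → [3, 4]
6 → extends → [3, 4, 6]
12 → extends → [3, 4, 6, 12]
4 → already a tail → [3, 4, 6, 12]
5 → replaces 6 → [3, 4, 5, 12]
15 → extends → [3, 4, 5, 12, 15]
5 → already a tail → [3, 4, 5, 12, 15]
6 → replaces 12 → [3, 4, 5, 6, 15]
18 → extends → [3, 4, 5, 6, 15, 18]
7 → replaces 15 → [3, 4, 5, 6, 7, 18]
Six tails, so the longest strictly increasing subsequence has length 6 (e.g. 3, 4, 6, 12, 15, 18).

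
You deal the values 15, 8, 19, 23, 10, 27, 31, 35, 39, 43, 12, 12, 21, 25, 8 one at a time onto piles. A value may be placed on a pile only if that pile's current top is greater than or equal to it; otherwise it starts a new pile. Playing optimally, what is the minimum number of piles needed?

The minimum number of non-increasing subsequences covering a sequence equals the length of its longest strictly increasing subsequence.
LIS length is 8 (e.g. 15, 19, 23, 27, 31, 35, 39, 43), so 8 piles are needed.

8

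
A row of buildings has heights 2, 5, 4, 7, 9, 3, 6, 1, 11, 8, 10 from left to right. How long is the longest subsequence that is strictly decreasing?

Let dp[i] be the longest strictly decreasing subsequence ending at i:
i:      1  2  3  4  5  6  7  8  9 10 11
a[i]:   2  5  4  7  9  3  6  1 11  8 10
dp:     1  1  2  1  1  3  2  4  1  2  2
Maximum is 4.

4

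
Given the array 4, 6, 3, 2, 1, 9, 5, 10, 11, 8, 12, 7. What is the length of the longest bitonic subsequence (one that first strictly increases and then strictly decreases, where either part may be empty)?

inc[i] = longest strictly increasing subsequence ending at i; dec[i] = longest strictly decreasing subsequence starting at i:
i:      1  2  3  4  5  6  7  8  9 10 11 12
a[i]:   4  6  3  2  1  9  5 10 11  8 12  7
inc:    1  2  1  1  1  3  2  4  5  3  6  3
dec:    4  4  3  2  1  3  1  3  3  2  2  1
Best peak at i=9 (value 11): inc=5, dec=3, length 5+3−1 = 7.

7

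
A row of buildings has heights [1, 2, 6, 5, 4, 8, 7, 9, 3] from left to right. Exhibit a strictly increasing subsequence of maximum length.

1, 2, 6, 8, 9

Patience tails give the LIS length; then backtrack through the dp parents:
1 → extends → [1]
2 → extends → [1, 2]
6 → extends → [1, 2, 6]
5 → replaces 6 → [1, 2, 5]
4 → replaces 5 → [1, 2, 4]
8 → extends → [1, 2, 4, 8]
7 → replaces 8 → [1, 2, 4, 7]
9 → extends → [1, 2, 4, 7, 9]
3 → replaces 4 → [1, 2, 3, 7, 9]
Length 5; one witness is 1, 2, 6, 8, 9.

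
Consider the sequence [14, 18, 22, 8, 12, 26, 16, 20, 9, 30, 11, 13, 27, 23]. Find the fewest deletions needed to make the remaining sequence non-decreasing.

9

Fewest deletions = n − (longest non-decreasing subsequence).
Patience tails:
14 → extends → [14]
18 → extends → [14, 18]
22 → extends → [14, 18, 22]
8 → replaces 14 → [8, 18, 22]
12 → replaces 18 → [8, 12, 22]
26 → extends → [8, 12, 22, 26]
16 → replaces 22 → [8, 12, 16, 26]
20 → replaces 26 → [8, 12, 16, 20]
9 → replaces 12 → [8, 9, 16, 20]
30 → extends → [8, 9, 16, 20, 30]
11 → replaces 16 → [8, 9, 11, 20, 30]
13 → replaces 20 → [8, 9, 11, 13, 30]
27 → replaces 30 → [8, 9, 11, 13, 27]
23 → replaces 27 → [8, 9, 11, 13, 23]
Longest non-decreasing subsequence has length 5, so deletions = 14 − 5 = 9.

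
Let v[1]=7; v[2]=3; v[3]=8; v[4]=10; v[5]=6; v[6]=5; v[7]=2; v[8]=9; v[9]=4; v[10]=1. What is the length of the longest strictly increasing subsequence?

3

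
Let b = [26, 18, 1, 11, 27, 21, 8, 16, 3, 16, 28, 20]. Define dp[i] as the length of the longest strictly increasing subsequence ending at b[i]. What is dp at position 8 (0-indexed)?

dp[i] = 1 + max{dp[j] : j<i, b[j]<b[i]} (or 1 if no such j):
i:      0  1  2  3  4  5  6  7  8  9 10 11
b[i]:  26 18  1 11 27 21  8 16  3 16 28 20
dp:     1  1  1  2  3  3  2  3  2  3  4  4
At index 8 the value is 2.

2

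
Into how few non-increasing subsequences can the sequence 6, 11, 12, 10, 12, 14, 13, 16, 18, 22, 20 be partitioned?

The minimum number of non-increasing subsequences covering a sequence equals the length of its longest strictly increasing subsequence.
LIS length is 7 (e.g. 6, 11, 12, 14, 16, 18, 22), so 7 piles are needed.

7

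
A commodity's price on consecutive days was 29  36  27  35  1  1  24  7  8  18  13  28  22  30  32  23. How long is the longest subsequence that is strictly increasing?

Track the smallest tail for each achievable length (strict):
29 → extends → [29]
36 → extends → [29, 36]
27 → replaces 29 → [27, 36]
35 → replaces 36 → [27, 35]
1 → replaces 27 → [1, 35]
1 → already a tail → [1, 35]
24 → replaces 35 → [1, 24]
7 → replaces 24 → [1, 7]
8 → extends → [1, 7, 8]
18 → extends → [1, 7, 8, 18]
13 → replaces 18 → [1, 7, 8, 13]
28 → extends → [1, 7, 8, 13, 28]
22 → replaces 28 → [1, 7, 8, 13, 22]
30 → extends → [1, 7, 8, 13, 22, 30]
32 → extends → [1, 7, 8, 13, 22, 30, 32]
23 → replaces 30 → [1, 7, 8, 13, 22, 23, 32]
Seven tails, so the longest strictly increasing subsequence has length 7 (e.g. 1, 7, 8, 18, 28, 30, 32).

7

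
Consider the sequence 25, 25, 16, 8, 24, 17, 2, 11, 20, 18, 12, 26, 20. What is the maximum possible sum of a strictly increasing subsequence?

79

Let S[i] be the best sum of a strictly increasing subsequence ending at i:
i:      1  2  3  4  5  6  7  8  9 10 11 12 13
a[i]:  25 25 16  8 24 17  2 11 20 18 12 26 20
S:     25 25 16  8 40 33  2 19 53 51 31 79 71
Maximum is 79 (e.g. 16 + 17 + 20 + 26).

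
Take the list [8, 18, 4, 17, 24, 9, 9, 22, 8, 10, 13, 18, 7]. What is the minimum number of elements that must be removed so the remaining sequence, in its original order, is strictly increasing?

Fewest deletions = n − (longest strictly increasing subsequence).
Patience tails:
8 → extends → [8]
18 → extends → [8, 18]
4 → replaces 8 → [4, 18]
17 → replaces 18 → [4, 17]
24 → extends → [4, 17, 24]
9 → replaces 17 → [4, 9, 24]
9 → already a tail → [4, 9, 24]
22 → replaces 24 → [4, 9, 22]
8 → replaces 9 → [4, 8, 22]
10 → replaces 22 → [4, 8, 10]
13 → extends → [4, 8, 10, 13]
18 → extends → [4, 8, 10, 13, 18]
7 → replaces 8 → [4, 7, 10, 13, 18]
Longest strictly increasing subsequence has length 5, so deletions = 13 − 5 = 8.

8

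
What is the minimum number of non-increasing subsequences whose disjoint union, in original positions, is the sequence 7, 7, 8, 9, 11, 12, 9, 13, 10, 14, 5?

The minimum number of non-increasing subsequences covering a sequence equals the length of its longest strictly increasing subsequence.
LIS length is 7 (e.g. 7, 8, 9, 11, 12, 13, 14), so 7 piles are needed.

7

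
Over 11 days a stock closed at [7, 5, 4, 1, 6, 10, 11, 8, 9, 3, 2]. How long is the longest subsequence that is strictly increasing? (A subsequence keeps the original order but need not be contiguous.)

4

Track the smallest tail for each achievable length (strict):
7 → extends → [7]
5 → replaces 7 → [5]
4 → replaces 5 → [4]
1 → replaces 4 → [1]
6 → extends → [1, 6]
10 → extends → [1, 6, 10]
11 → extends → [1, 6, 10, 11]
8 → replaces 10 → [1, 6, 8, 11]
9 → replaces 11 → [1, 6, 8, 9]
3 → replaces 6 → [1, 3, 8, 9]
2 → replaces 3 → [1, 2, 8, 9]
Four tails, so the longest strictly increasing subsequence has length 4 (e.g. 5, 6, 10, 11).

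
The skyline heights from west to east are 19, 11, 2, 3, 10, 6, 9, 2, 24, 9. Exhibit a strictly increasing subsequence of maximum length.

2, 3, 6, 9, 24

Patience tails give the LIS length; then backtrack through the dp parents:
19 → extends → [19]
11 → replaces 19 → [11]
2 → replaces 11 → [2]
3 → extends → [2, 3]
10 → extends → [2, 3, 10]
6 → replaces 10 → [2, 3, 6]
9 → extends → [2, 3, 6, 9]
2 → already a tail → [2, 3, 6, 9]
24 → extends → [2, 3, 6, 9, 24]
9 → already a tail → [2, 3, 6, 9, 24]
Length 5; one witness is 2, 3, 6, 9, 24.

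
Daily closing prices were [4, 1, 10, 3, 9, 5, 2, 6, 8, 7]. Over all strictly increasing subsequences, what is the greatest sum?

23

Let S[i] be the best sum of a strictly increasing subsequence ending at i:
i:      1  2  3  4  5  6  7  8  9 10
a[i]:   4  1 10  3  9  5  2  6  8  7
S:      4  1 14  4 13  9  3 15 23 22
Maximum is 23 (e.g. 1 + 3 + 5 + 6 + 8).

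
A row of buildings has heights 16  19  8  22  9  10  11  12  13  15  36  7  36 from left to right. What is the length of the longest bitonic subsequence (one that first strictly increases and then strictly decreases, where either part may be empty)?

9

inc[i] = longest strictly increasing subsequence ending at i; dec[i] = longest strictly decreasing subsequence starting at i:
i:      1  2  3  4  5  6  7  8  9 10 11 12 13
a[i]:  16 19  8 22  9 10 11 12 13 15 36  7 36
inc:    1  2  1  3  2  3  4  5  6  7  8  1  8
dec:    3  3  2  3  2  2  2  2  2  2  2  1  1
Best peak at i=11 (value 36): inc=8, dec=2, length 8+2−1 = 9.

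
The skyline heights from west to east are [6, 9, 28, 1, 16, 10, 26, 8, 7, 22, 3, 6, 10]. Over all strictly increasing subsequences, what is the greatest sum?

Let S[i] be the best sum of a strictly increasing subsequence ending at i:
i:      1  2  3  4  5  6  7  8  9 10 11 12 13
a[i]:   6  9 28  1 16 10 26  8  7 22  3  6 10
S:      6 15 43  1 31 25 57 14 13 53  4 10 25
Maximum is 57 (e.g. 6 + 9 + 16 + 26).

57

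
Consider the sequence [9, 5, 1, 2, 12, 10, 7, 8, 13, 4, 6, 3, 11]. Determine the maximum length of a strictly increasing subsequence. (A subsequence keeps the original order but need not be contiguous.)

5

Let dp[i] be the length of the longest such subsequence ending at index i:
i:      1  2  3  4  5  6  7  8  9 10 11 12 13
a[i]:   9  5  1  2 12 10  7  8 13  4  6  3 11
dp:     1  1  1  2  3  3  3  4  5  3  4  3  5
Maximum dp value is 5.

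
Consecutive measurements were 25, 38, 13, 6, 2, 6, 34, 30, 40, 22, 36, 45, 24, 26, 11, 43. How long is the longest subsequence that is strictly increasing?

Let dp[i] be the length of the longest such subsequence ending at index i:
i:      1  2  3  4  5  6  7  8  9 10 11 12 13 14 15 16
a[i]:  25 38 13  6  2  6 34 30 40 22 36 45 24 26 11 43
dp:     1  2  1  1  1  2  3  3  4  3  4  5  4  5  3  6
Maximum dp value is 6.

6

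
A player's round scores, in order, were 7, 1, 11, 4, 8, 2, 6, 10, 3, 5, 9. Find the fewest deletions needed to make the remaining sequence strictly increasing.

6

Fewest deletions = n − (longest strictly increasing subsequence).
i:      1  2  3  4  5  6  7  8  9 10 11
a[i]:   7  1 11  4  8  2  6 10  3  5  9
dp:     1  1  2  2  3  2  3  4  3  4  5
max dp = 5, so deletions = 11 − 5 = 6.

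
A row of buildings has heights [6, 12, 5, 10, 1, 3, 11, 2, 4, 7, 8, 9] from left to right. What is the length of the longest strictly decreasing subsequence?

Negate each value so 'decreasing' becomes 'increasing', then run patience tails on the negated sequence:
-6 → extends → [-6]
-12 → replaces -6 → [-12]
-5 → extends → [-12, -5]
-10 → replaces -5 → [-12, -10]
-1 → extends → [-12, -10, -1]
-3 → replaces -1 → [-12, -10, -3]
-11 → replaces -10 → [-12, -11, -3]
-2 → extends → [-12, -11, -3, -2]
-4 → replaces -3 → [-12, -11, -4, -2]
-7 → replaces -4 → [-12, -11, -7, -2]
-8 → replaces -7 → [-12, -11, -8, -2]
-9 → replaces -8 → [-12, -11, -9, -2]
Four tails, so the longest strictly decreasing subsequence of the original has length 4.

4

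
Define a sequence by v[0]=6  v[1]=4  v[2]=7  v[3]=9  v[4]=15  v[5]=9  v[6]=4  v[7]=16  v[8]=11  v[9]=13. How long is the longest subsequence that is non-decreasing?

Track the smallest tail for each achievable length (allowing ties):
6 → extends → [6]
4 → replaces 6 → [4]
7 → extends → [4, 7]
9 → extends → [4, 7, 9]
15 → extends → [4, 7, 9, 15]
9 → replaces 15 → [4, 7, 9, 9]
4 → replaces 7 → [4, 4, 9, 9]
16 → extends → [4, 4, 9, 9, 16]
11 → replaces 16 → [4, 4, 9, 9, 11]
13 → extends → [4, 4, 9, 9, 11, 13]
Six tails, so the longest non-decreasing subsequence has length 6 (e.g. 6, 7, 9, 9, 11, 13).

6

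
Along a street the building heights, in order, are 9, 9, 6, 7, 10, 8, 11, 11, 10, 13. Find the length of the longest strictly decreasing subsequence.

2

Negate each value so 'decreasing' becomes 'increasing', then run patience tails on the negated sequence:
-9 → extends → [-9]
-9 → already a tail → [-9]
-6 → extends → [-9, -6]
-7 → replaces -6 → [-9, -7]
-10 → replaces -9 → [-10, -7]
-8 → replaces -7 → [-10, -8]
-11 → replaces -10 → [-11, -8]
-11 → already a tail → [-11, -8]
-10 → replaces -8 → [-11, -10]
-13 → replaces -11 → [-13, -10]
Two tails, so the longest strictly decreasing subsequence of the original has length 2.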